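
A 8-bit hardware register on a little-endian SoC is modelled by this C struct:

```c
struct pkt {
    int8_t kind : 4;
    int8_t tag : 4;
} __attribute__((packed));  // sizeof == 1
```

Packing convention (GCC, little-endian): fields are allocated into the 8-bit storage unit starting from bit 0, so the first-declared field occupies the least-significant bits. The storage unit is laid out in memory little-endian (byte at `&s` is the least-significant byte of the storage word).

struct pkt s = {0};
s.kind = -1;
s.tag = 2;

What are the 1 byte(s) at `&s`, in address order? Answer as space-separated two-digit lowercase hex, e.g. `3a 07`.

2f

kind:4 = -1 → 0xf << 0 → word 0x0f
tag:4 = 2 → 0x2 << 4 → word 0x2f
word = 0x2f → little-endian bytes:
  [0]=0x2f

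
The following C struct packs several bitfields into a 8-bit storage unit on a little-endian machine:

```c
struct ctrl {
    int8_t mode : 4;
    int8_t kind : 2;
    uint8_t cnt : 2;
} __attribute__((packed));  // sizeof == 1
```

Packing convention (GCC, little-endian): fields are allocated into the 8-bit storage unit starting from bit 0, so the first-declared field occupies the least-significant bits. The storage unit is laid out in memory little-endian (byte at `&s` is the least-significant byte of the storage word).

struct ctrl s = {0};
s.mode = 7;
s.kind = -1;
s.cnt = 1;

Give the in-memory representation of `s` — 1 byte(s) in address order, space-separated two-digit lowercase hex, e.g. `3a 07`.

mode (4b) val=7 bits=0x7 at bit 0: 0x07
kind (2b) val=-1 bits=0x3 at bit 4: 0x37
cnt (2b) val=1 bits=0x1 at bit 6: 0x77
word = 0x77 → little-endian bytes:
  [0]=0x77

77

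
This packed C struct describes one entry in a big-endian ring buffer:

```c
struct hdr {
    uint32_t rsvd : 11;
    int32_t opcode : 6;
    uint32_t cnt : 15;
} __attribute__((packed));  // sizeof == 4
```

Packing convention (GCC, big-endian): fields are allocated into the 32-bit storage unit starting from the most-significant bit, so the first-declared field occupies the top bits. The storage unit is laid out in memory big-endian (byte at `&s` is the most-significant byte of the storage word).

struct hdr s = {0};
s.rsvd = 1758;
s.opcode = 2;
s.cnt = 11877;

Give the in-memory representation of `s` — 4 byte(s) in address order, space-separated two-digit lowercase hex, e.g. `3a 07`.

db c1 2e 65

rsvd:11 = 1758 → 0x6de << 21 → word 0xdbc00000
opcode:6 = 2 → 0x2 << 15 → word 0xdbc10000
cnt:15 = 11877 → 0x2e65 << 0 → word 0xdbc12e65
word = 0xdbc12e65 → big-endian bytes:
  [0]=0xdb  [1]=0xc1  [2]=0x2e  [3]=0x65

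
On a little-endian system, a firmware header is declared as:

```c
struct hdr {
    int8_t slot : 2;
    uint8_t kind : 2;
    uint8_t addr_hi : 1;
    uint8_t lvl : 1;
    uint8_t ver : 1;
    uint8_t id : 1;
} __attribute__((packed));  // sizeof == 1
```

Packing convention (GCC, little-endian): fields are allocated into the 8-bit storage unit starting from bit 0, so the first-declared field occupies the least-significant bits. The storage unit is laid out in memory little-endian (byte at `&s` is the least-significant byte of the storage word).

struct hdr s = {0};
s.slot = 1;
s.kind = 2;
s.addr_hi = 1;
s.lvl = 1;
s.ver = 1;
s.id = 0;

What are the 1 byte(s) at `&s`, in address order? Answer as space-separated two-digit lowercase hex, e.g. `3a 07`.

79

slot (2b) val=1 bits=0x1 at bit 0: 0x01
kind (2b) val=2 bits=0x2 at bit 2: 0x09
addr_hi (1b) val=1 bits=0x1 at bit 4: 0x19
lvl (1b) val=1 bits=0x1 at bit 5: 0x39
ver (1b) val=1 bits=0x1 at bit 6: 0x79
id (1b) val=0 bits=0x0 at bit 7: 0x79
word = 0x79 → little-endian bytes:
  [0]=0x79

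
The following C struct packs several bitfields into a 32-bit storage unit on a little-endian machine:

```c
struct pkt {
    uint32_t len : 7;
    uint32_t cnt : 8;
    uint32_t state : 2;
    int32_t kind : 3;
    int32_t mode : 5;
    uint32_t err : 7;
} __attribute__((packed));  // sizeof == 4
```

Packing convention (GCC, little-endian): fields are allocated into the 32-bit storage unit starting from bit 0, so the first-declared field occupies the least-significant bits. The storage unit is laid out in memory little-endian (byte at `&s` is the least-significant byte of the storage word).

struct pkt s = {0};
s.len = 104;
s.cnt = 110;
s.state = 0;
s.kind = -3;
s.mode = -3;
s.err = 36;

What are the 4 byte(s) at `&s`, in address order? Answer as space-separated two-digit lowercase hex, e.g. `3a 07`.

68 37 da 49

[0+:7] len=104 & 0x7f = 0x68; word=0x00000068
[7+:8] cnt=110 & 0xff = 0x6e; word=0x00003768
[15+:2] state=0 & 0x3 = 0x0; word=0x00003768
[17+:3] kind=-3 & 0x7 = 0x5; word=0x000a3768
[20+:5] mode=-3 & 0x1f = 0x1d; word=0x01da3768
[25+:7] err=36 & 0x7f = 0x24; word=0x49da3768
word = 0x49da3768 → little-endian bytes:
  [0]=0x68  [1]=0x37  [2]=0xda  [3]=0x49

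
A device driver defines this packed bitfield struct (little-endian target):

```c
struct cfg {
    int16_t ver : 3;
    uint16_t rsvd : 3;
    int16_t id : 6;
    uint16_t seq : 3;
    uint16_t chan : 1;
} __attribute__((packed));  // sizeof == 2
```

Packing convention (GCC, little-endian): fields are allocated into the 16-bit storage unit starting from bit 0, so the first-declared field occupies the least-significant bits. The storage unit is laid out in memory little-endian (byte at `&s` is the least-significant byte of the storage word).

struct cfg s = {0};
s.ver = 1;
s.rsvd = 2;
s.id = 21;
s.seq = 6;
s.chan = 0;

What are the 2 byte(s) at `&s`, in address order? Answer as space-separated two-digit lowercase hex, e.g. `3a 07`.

51 65

[0+:3] ver=1 & 0x7 = 0x1; word=0x0001
[3+:3] rsvd=2 & 0x7 = 0x2; word=0x0011
[6+:6] id=21 & 0x3f = 0x15; word=0x0551
[12+:3] seq=6 & 0x7 = 0x6; word=0x6551
[15+:1] chan=0 & 0x1 = 0x0; word=0x6551
word = 0x6551 → little-endian bytes:
  [0]=0x51  [1]=0x65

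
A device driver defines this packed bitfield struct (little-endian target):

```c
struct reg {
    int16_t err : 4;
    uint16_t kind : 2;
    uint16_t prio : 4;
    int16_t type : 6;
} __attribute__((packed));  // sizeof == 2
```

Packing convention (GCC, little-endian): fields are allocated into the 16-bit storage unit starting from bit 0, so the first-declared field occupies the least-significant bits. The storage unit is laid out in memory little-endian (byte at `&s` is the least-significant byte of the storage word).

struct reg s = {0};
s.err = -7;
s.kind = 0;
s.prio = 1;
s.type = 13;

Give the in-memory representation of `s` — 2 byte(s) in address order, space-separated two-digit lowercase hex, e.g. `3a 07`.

[0+:4] err=-7 & 0xf = 0x9; word=0x0009
[4+:2] kind=0 & 0x3 = 0x0; word=0x0009
[6+:4] prio=1 & 0xf = 0x1; word=0x0049
[10+:6] type=13 & 0x3f = 0xd; word=0x3449
word = 0x3449 → little-endian bytes:
  [0]=0x49  [1]=0x34

49 34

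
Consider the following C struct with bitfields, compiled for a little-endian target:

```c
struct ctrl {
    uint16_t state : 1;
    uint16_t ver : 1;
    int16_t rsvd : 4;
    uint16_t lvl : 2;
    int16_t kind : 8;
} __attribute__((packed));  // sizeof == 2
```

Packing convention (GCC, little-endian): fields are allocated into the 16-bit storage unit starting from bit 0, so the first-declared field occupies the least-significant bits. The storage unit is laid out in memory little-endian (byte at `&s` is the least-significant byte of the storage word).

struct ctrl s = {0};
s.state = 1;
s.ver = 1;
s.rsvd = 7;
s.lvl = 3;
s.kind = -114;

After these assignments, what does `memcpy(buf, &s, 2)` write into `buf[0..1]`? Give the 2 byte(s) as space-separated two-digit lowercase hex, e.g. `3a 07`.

[0+:1] state=1 & 0x1 = 0x1; word=0x0001
[1+:1] ver=1 & 0x1 = 0x1; word=0x0003
[2+:4] rsvd=7 & 0xf = 0x7; word=0x001f
[6+:2] lvl=3 & 0x3 = 0x3; word=0x00df
[8+:8] kind=-114 & 0xff = 0x8e; word=0x8edf
word = 0x8edf → little-endian bytes:
  [0]=0xdf  [1]=0x8e

df 8e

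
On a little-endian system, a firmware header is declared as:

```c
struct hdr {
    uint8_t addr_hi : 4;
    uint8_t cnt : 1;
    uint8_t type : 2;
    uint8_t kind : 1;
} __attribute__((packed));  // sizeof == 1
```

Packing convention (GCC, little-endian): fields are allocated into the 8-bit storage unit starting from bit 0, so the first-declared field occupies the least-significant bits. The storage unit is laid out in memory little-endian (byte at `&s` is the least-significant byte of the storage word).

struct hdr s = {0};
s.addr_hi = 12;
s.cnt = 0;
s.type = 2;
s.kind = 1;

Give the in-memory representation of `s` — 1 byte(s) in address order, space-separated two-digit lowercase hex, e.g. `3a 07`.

addr_hi (4b) val=12 bits=0xc at bit 0: 0x0c
cnt (1b) val=0 bits=0x0 at bit 4: 0x0c
type (2b) val=2 bits=0x2 at bit 5: 0x4c
kind (1b) val=1 bits=0x1 at bit 7: 0xcc
word = 0xcc → little-endian bytes:
  [0]=0xcc

cc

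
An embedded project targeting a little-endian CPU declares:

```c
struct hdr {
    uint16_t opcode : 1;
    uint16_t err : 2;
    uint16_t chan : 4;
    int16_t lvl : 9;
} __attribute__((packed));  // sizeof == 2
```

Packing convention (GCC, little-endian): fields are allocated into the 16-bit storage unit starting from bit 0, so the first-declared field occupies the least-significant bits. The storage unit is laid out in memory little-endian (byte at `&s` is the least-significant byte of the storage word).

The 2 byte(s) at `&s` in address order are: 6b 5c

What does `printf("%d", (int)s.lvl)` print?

184

[0]=0x6b [1]=0x5c (little-endian) → word 0x5c6b
opcode:1 @ bit 0 → (0x5c6b>>0)&0x1 = 0x1
err:2 @ bit 1 → (0x5c6b>>1)&0x3 = 0x1
chan:4 @ bit 3 → (0x5c6b>>3)&0xf = 0xd
lvl:9 @ bit 7 → (0x5c6b>>7)&0x1ff = 0xb8  ←
lvl signed 9b, MSB=0: value = 184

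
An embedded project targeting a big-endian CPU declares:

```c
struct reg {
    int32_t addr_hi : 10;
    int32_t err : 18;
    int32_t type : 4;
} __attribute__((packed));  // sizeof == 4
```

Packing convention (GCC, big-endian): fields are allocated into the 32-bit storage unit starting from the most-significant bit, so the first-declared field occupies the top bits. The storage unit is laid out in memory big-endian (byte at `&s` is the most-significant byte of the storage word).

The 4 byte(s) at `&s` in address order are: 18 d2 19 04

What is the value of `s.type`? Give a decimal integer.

4

[0]=0x18 [1]=0xd2 [2]=0x19 [3]=0x04 (big-endian) → word 0x18d21904
addr_hi [22+:10] = (word>>22) & 0x3ff = 99
err [4+:18] = (word>>4) & 0x3ffff = 74128
type [0+:4] = (word>>0) & 0xf = 4  ←
type signed 4b, MSB=0: value = 4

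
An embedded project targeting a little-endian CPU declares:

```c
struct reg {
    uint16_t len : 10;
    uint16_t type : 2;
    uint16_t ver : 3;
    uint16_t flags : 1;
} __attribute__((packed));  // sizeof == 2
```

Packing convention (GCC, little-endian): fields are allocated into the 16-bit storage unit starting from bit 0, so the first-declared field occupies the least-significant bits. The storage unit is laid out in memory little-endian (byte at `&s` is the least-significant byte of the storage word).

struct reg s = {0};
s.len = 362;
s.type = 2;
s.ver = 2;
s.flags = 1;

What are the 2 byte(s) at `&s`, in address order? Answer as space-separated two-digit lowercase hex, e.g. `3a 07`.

6a a9

[0+:10] len=362 & 0x3ff = 0x16a; word=0x016a
[10+:2] type=2 & 0x3 = 0x2; word=0x096a
[12+:3] ver=2 & 0x7 = 0x2; word=0x296a
[15+:1] flags=1 & 0x1 = 0x1; word=0xa96a
word = 0xa96a → little-endian bytes:
  [0]=0x6a  [1]=0xa9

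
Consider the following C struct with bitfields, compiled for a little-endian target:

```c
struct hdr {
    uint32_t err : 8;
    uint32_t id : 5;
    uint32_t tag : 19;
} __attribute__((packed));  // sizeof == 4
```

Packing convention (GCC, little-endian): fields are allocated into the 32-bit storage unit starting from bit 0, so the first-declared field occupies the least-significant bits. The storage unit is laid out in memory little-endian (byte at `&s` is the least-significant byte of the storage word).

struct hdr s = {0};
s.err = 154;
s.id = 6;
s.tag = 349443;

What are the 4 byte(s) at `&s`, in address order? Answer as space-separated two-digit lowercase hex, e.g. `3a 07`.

9a 66 a0 aa

err (8b) val=154 bits=0x9a at bit 0: 0x0000009a
id (5b) val=6 bits=0x6 at bit 8: 0x0000069a
tag (19b) val=349443 bits=0x55503 at bit 13: 0xaaa0669a
word = 0xaaa0669a → little-endian bytes:
  [0]=0x9a  [1]=0x66  [2]=0xa0  [3]=0xaa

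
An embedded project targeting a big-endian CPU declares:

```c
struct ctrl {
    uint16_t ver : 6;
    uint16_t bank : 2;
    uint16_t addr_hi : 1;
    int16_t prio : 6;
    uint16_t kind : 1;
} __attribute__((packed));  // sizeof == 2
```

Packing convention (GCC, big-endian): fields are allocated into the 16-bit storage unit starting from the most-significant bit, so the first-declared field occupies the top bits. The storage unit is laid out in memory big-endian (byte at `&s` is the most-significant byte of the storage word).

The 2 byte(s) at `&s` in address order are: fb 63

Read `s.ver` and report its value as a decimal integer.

[0]=0xfb [1]=0x63 (big-endian) → word 0xfb63
ver [10+:6] = (word>>10) & 0x3f = 62  ←
bank [8+:2] = (word>>8) & 0x3 = 3
addr_hi [7+:1] = (word>>7) & 0x1 = 0
prio [1+:6] = (word>>1) & 0x3f = 49
kind [0+:1] = (word>>0) & 0x1 = 1

62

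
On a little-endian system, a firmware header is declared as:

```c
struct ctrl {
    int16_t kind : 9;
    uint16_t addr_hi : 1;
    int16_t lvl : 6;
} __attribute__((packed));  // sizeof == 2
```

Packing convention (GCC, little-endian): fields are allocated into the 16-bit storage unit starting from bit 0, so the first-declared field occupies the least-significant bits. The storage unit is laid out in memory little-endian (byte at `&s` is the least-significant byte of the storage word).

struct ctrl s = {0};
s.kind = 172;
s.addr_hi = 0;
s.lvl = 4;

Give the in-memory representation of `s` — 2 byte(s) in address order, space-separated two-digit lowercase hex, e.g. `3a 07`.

ac 10

kind:9 = 172 → 0xac << 0 → word 0x00ac
addr_hi:1 = 0 → 0x0 << 9 → word 0x00ac
lvl:6 = 4 → 0x4 << 10 → word 0x10ac
word = 0x10ac → little-endian bytes:
  [0]=0xac  [1]=0x10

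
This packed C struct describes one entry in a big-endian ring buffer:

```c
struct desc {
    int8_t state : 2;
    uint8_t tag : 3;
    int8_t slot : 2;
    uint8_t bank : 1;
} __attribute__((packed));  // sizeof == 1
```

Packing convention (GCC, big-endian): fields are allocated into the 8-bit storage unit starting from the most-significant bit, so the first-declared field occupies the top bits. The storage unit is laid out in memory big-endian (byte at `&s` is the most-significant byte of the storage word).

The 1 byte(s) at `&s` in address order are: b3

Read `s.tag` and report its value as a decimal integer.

6

[0]=0xb3 (big-endian) → word 0xb3
state [6+:2] = (word>>6) & 0x3 = 2
tag [3+:3] = (word>>3) & 0x7 = 6  ←
slot [1+:2] = (word>>1) & 0x3 = 1
bank [0+:1] = (word>>0) & 0x1 = 1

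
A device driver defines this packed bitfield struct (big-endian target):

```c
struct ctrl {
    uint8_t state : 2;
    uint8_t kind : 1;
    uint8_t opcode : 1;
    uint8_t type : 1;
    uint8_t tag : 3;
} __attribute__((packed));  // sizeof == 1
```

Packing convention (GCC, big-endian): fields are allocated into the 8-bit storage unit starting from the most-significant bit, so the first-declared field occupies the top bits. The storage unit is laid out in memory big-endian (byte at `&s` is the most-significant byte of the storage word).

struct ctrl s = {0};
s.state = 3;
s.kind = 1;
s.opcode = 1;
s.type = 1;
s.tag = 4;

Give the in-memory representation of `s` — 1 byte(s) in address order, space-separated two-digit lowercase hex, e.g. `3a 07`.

fc

[6+:2] state=3 & 0x3 = 0x3; word=0xc0
[5+:1] kind=1 & 0x1 = 0x1; word=0xe0
[4+:1] opcode=1 & 0x1 = 0x1; word=0xf0
[3+:1] type=1 & 0x1 = 0x1; word=0xf8
[0+:3] tag=4 & 0x7 = 0x4; word=0xfc
word = 0xfc → big-endian bytes:
  [0]=0xfc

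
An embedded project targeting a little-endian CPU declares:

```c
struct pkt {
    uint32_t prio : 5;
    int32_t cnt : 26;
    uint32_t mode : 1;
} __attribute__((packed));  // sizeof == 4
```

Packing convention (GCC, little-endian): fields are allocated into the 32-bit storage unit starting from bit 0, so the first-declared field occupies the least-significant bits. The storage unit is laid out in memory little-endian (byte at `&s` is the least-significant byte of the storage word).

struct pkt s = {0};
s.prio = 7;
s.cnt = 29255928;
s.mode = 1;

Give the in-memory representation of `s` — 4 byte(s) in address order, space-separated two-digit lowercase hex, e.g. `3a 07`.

07 1f cd b7

prio (5b) val=7 bits=0x7 at bit 0: 0x00000007
cnt (26b) val=29255928 bits=0x1be68f8 at bit 5: 0x37cd1f07
mode (1b) val=1 bits=0x1 at bit 31: 0xb7cd1f07
word = 0xb7cd1f07 → little-endian bytes:
  [0]=0x07  [1]=0x1f  [2]=0xcd  [3]=0xb7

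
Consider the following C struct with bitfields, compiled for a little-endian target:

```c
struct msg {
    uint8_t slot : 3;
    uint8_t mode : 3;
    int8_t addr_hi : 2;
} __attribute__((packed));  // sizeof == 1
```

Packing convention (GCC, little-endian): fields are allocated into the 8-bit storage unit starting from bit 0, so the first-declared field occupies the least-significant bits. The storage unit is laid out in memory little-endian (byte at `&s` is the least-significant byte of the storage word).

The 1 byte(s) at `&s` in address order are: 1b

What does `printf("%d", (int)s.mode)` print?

3

[0]=0x1b (little-endian) → word 0x1b
slot [0+:3] = (word>>0) & 0x7 = 3
mode [3+:3] = (word>>3) & 0x7 = 3  ←
addr_hi [6+:2] = (word>>6) & 0x3 = 0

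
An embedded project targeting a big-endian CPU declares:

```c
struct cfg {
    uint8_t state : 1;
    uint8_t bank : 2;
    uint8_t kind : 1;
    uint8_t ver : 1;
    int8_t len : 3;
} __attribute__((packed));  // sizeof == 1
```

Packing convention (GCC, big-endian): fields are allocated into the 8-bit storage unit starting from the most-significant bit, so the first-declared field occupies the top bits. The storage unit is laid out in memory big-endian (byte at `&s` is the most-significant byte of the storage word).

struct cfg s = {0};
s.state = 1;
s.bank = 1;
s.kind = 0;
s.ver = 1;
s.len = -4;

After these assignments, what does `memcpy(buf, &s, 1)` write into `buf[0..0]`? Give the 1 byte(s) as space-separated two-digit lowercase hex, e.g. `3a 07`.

state (1b) val=1 bits=0x1 at bit 7: 0x80
bank (2b) val=1 bits=0x1 at bit 5: 0xa0
kind (1b) val=0 bits=0x0 at bit 4: 0xa0
ver (1b) val=1 bits=0x1 at bit 3: 0xa8
len (3b) val=-4 bits=0x4 at bit 0: 0xac
word = 0xac → big-endian bytes:
  [0]=0xac

ac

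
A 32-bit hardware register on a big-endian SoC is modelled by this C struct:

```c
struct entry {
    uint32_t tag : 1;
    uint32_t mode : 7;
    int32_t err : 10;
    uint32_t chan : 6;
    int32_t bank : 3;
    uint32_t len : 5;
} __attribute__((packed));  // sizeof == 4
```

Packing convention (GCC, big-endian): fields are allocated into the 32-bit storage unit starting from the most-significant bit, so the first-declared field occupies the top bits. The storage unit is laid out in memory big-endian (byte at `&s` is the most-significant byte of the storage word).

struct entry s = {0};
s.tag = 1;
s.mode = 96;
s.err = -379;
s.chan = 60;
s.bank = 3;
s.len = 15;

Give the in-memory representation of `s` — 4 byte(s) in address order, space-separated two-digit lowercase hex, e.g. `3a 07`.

e0 a1 7c 6f

tag (1b) val=1 bits=0x1 at bit 31: 0x80000000
mode (7b) val=96 bits=0x60 at bit 24: 0xe0000000
err (10b) val=-379 bits=0x285 at bit 14: 0xe0a14000
chan (6b) val=60 bits=0x3c at bit 8: 0xe0a17c00
bank (3b) val=3 bits=0x3 at bit 5: 0xe0a17c60
len (5b) val=15 bits=0xf at bit 0: 0xe0a17c6f
word = 0xe0a17c6f → big-endian bytes:
  [0]=0xe0  [1]=0xa1  [2]=0x7c  [3]=0x6f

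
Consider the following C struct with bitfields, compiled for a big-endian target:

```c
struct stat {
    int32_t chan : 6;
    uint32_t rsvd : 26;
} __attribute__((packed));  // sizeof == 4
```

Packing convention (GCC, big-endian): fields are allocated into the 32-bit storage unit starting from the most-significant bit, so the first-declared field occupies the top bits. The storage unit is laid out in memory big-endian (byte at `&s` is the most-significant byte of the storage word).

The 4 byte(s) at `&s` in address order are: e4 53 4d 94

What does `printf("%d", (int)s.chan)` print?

[0]=0xe4 [1]=0x53 [2]=0x4d [3]=0x94 (big-endian) → word 0xe4534d94
chan [26+:6] = (word>>26) & 0x3f = 57  ←
rsvd [0+:26] = (word>>0) & 0x3ffffff = 5459348
chan signed 6b, MSB=1: 57 - 64 = -7

-7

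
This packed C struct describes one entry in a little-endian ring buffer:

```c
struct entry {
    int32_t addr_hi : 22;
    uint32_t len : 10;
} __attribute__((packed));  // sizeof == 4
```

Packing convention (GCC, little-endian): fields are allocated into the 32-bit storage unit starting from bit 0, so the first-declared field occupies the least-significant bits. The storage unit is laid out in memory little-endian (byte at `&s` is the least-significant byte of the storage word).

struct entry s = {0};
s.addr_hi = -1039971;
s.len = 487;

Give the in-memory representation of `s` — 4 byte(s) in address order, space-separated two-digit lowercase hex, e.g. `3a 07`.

9d 21 f0 79

addr_hi:22 = -1039971 → 0x30219d << 0 → word 0x0030219d
len:10 = 487 → 0x1e7 << 22 → word 0x79f0219d
word = 0x79f0219d → little-endian bytes:
  [0]=0x9d  [1]=0x21  [2]=0xf0  [3]=0x79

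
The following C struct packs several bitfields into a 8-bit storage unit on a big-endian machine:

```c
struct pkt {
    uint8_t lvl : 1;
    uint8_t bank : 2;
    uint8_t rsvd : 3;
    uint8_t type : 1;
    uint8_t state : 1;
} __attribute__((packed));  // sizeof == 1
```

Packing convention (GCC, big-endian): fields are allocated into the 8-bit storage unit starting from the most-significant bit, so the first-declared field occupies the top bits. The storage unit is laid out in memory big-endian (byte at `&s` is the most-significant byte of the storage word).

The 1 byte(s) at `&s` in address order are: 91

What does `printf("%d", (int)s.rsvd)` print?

4

[0]=0x91 (big-endian) → word 0x91
lvl [7+:1] = (word>>7) & 0x1 = 1
bank [5+:2] = (word>>5) & 0x3 = 0
rsvd [2+:3] = (word>>2) & 0x7 = 4  ←
type [1+:1] = (word>>1) & 0x1 = 0
state [0+:1] = (word>>0) & 0x1 = 1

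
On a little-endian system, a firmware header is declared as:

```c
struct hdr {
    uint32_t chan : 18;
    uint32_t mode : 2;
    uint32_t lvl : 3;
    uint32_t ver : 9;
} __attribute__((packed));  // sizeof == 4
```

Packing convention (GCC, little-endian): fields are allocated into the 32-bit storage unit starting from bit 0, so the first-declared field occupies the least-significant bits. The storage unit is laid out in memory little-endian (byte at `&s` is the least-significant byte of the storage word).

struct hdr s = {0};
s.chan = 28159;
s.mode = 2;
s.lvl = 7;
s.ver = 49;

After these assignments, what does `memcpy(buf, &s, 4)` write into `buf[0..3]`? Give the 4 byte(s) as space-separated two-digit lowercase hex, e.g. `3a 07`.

ff 6d f8 18

[0+:18] chan=28159 & 0x3ffff = 0x6dff; word=0x00006dff
[18+:2] mode=2 & 0x3 = 0x2; word=0x00086dff
[20+:3] lvl=7 & 0x7 = 0x7; word=0x00786dff
[23+:9] ver=49 & 0x1ff = 0x31; word=0x18f86dff
word = 0x18f86dff → little-endian bytes:
  [0]=0xff  [1]=0x6d  [2]=0xf8  [3]=0x18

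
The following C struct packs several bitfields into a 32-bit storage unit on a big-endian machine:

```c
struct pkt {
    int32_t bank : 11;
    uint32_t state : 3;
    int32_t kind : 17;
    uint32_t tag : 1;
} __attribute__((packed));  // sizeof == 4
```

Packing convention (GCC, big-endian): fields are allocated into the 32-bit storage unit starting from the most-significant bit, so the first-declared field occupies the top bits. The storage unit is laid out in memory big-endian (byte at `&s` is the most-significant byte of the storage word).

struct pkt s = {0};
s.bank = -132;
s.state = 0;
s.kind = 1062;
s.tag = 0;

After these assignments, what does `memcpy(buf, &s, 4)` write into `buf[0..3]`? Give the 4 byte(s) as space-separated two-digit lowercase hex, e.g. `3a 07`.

bank:11 = -132 → 0x77c << 21 → word 0xef800000
state:3 = 0 → 0x0 << 18 → word 0xef800000
kind:17 = 1062 → 0x426 << 1 → word 0xef80084c
tag:1 = 0 → 0x0 << 0 → word 0xef80084c
word = 0xef80084c → big-endian bytes:
  [0]=0xef  [1]=0x80  [2]=0x08  [3]=0x4c

ef 80 08 4c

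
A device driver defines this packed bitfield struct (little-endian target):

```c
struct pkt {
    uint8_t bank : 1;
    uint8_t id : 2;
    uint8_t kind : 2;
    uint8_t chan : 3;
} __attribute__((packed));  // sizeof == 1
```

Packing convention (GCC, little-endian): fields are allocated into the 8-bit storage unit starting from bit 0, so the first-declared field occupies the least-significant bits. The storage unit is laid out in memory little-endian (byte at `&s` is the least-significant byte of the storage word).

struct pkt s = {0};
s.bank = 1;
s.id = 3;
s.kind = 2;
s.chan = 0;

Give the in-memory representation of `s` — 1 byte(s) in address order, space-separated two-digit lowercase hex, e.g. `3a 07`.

17

bank (1b) val=1 bits=0x1 at bit 0: 0x01
id (2b) val=3 bits=0x3 at bit 1: 0x07
kind (2b) val=2 bits=0x2 at bit 3: 0x17
chan (3b) val=0 bits=0x0 at bit 5: 0x17
word = 0x17 → little-endian bytes:
  [0]=0x17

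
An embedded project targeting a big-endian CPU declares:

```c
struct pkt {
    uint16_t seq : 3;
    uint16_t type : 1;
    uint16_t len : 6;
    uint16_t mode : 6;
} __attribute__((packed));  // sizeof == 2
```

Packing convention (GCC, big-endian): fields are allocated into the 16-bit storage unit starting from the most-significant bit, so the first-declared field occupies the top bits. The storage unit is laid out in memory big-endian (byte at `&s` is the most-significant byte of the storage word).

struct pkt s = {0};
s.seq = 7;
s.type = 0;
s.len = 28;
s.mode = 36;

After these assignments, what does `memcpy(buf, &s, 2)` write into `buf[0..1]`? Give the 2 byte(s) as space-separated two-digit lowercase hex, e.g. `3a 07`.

e7 24

[13+:3] seq=7 & 0x7 = 0x7; word=0xe000
[12+:1] type=0 & 0x1 = 0x0; word=0xe000
[6+:6] len=28 & 0x3f = 0x1c; word=0xe700
[0+:6] mode=36 & 0x3f = 0x24; word=0xe724
word = 0xe724 → big-endian bytes:
  [0]=0xe7  [1]=0x24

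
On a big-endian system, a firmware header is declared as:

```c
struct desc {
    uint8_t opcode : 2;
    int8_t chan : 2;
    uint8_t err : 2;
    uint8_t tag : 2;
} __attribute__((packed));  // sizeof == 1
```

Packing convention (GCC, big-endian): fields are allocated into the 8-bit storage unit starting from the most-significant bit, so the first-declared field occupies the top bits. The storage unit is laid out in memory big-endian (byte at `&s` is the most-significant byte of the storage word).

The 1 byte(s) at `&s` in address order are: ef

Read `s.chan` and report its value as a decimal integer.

-2

[0]=0xef (big-endian) → word 0xef
opcode [6+:2] = (word>>6) & 0x3 = 3
chan [4+:2] = (word>>4) & 0x3 = 2  ←
err [2+:2] = (word>>2) & 0x3 = 3
tag [0+:2] = (word>>0) & 0x3 = 3
chan signed 2b, MSB=1: 2 - 4 = -2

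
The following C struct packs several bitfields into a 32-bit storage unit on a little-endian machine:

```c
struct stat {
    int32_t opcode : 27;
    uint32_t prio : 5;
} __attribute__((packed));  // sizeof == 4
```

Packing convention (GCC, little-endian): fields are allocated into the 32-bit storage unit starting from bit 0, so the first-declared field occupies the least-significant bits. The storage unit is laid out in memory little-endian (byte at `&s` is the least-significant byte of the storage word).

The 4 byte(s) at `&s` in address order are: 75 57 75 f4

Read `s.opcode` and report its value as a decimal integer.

[0]=0x75 [1]=0x57 [2]=0x75 [3]=0xf4 (little-endian) → word 0xf4755775
opcode:27 @ bit 0 → (0xf4755775>>0)&0x7ffffff = 0x4755775  ←
prio:5 @ bit 27 → (0xf4755775>>27)&0x1f = 0x1e
opcode signed 27b, MSB=1: 74798965 - 134217728 = -59418763

-59418763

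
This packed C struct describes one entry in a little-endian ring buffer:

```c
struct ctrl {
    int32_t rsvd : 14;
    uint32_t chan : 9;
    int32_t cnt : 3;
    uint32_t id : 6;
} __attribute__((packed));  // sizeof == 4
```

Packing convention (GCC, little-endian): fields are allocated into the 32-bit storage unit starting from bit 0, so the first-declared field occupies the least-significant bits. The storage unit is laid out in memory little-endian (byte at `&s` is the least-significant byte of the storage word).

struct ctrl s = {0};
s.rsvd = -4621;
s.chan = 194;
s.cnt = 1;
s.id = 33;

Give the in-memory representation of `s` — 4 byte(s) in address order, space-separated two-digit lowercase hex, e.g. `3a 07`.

f3 ad b0 84

rsvd (14b) val=-4621 bits=0x2df3 at bit 0: 0x00002df3
chan (9b) val=194 bits=0xc2 at bit 14: 0x0030adf3
cnt (3b) val=1 bits=0x1 at bit 23: 0x00b0adf3
id (6b) val=33 bits=0x21 at bit 26: 0x84b0adf3
word = 0x84b0adf3 → little-endian bytes:
  [0]=0xf3  [1]=0xad  [2]=0xb0  [3]=0x84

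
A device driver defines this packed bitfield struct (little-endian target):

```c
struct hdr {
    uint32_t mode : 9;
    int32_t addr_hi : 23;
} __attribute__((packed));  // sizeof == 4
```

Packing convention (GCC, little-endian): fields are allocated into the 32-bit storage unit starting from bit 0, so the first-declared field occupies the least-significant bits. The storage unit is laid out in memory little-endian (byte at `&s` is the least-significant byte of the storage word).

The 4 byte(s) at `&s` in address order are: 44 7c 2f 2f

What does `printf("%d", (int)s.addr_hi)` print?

[0]=0x44 [1]=0x7c [2]=0x2f [3]=0x2f (little-endian) → word 0x2f2f7c44
mode:9 @ bit 0 → (0x2f2f7c44>>0)&0x1ff = 0x44
addr_hi:23 @ bit 9 → (0x2f2f7c44>>9)&0x7fffff = 0x1797be  ←
addr_hi signed 23b, MSB=0: value = 1546174

1546174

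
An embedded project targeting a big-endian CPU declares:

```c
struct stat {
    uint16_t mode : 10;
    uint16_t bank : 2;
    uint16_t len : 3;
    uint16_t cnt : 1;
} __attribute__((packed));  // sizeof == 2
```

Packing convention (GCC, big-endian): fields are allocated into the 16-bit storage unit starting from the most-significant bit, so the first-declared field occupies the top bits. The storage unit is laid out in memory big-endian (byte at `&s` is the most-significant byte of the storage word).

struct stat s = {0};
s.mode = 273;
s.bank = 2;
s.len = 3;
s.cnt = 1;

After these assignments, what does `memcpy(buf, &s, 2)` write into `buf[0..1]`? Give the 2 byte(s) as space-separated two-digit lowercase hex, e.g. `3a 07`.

44 67

mode (10b) val=273 bits=0x111 at bit 6: 0x4440
bank (2b) val=2 bits=0x2 at bit 4: 0x4460
len (3b) val=3 bits=0x3 at bit 1: 0x4466
cnt (1b) val=1 bits=0x1 at bit 0: 0x4467
word = 0x4467 → big-endian bytes:
  [0]=0x44  [1]=0x67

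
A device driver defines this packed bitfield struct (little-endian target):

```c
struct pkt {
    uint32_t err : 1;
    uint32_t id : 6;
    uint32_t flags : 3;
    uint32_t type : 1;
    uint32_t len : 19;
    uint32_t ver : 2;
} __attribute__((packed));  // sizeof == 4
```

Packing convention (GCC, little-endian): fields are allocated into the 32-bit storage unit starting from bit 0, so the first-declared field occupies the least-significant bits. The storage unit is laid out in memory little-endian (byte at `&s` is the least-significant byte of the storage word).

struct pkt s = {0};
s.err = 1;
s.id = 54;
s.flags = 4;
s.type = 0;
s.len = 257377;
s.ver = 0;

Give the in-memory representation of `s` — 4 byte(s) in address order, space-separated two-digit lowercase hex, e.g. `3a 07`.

err (1b) val=1 bits=0x1 at bit 0: 0x00000001
id (6b) val=54 bits=0x36 at bit 1: 0x0000006d
flags (3b) val=4 bits=0x4 at bit 7: 0x0000026d
type (1b) val=0 bits=0x0 at bit 10: 0x0000026d
len (19b) val=257377 bits=0x3ed61 at bit 11: 0x1f6b0a6d
ver (2b) val=0 bits=0x0 at bit 30: 0x1f6b0a6d
word = 0x1f6b0a6d → little-endian bytes:
  [0]=0x6d  [1]=0x0a  [2]=0x6b  [3]=0x1f

6d 0a 6b 1f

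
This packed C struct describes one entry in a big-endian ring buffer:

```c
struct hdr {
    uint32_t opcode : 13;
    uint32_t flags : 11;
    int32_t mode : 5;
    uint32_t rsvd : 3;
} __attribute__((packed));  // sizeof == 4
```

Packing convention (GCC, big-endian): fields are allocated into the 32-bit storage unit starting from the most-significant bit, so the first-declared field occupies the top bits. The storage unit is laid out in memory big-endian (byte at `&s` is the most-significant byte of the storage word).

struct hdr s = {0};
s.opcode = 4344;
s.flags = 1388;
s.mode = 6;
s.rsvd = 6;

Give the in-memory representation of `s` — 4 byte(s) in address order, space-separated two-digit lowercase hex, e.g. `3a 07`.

opcode:13 = 4344 → 0x10f8 << 19 → word 0x87c00000
flags:11 = 1388 → 0x56c << 8 → word 0x87c56c00
mode:5 = 6 → 0x6 << 3 → word 0x87c56c30
rsvd:3 = 6 → 0x6 << 0 → word 0x87c56c36
word = 0x87c56c36 → big-endian bytes:
  [0]=0x87  [1]=0xc5  [2]=0x6c  [3]=0x36

87 c5 6c 36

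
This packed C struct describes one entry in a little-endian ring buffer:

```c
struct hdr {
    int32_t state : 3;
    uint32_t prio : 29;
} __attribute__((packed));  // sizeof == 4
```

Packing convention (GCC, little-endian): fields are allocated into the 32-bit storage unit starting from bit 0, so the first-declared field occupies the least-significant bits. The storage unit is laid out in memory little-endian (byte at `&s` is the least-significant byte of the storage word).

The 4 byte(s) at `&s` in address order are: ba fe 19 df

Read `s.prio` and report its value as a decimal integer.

467877847

[0]=0xba [1]=0xfe [2]=0x19 [3]=0xdf (little-endian) → word 0xdf19feba
state:3 @ bit 0 → (0xdf19feba>>0)&0x7 = 0x2
prio:29 @ bit 3 → (0xdf19feba>>3)&0x1fffffff = 0x1be33fd7  ←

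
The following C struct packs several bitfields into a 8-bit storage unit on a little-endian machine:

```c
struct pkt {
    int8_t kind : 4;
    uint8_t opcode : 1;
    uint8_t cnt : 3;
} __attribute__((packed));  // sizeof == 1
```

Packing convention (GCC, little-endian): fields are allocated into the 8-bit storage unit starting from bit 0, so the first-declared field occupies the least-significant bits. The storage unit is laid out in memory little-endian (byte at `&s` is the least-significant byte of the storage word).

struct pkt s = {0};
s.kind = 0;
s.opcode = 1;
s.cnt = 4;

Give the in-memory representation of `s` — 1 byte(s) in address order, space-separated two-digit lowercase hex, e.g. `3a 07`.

90

kind (4b) val=0 bits=0x0 at bit 0: 0x00
opcode (1b) val=1 bits=0x1 at bit 4: 0x10
cnt (3b) val=4 bits=0x4 at bit 5: 0x90
word = 0x90 → little-endian bytes:
  [0]=0x90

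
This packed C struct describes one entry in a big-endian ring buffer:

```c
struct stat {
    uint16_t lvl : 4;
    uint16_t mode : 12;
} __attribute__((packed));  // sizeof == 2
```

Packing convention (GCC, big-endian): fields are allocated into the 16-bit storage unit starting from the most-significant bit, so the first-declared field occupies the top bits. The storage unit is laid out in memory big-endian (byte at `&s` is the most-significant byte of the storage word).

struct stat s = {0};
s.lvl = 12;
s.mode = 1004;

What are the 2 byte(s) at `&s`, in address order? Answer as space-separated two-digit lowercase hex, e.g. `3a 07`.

c3 ec

[12+:4] lvl=12 & 0xf = 0xc; word=0xc000
[0+:12] mode=1004 & 0xfff = 0x3ec; word=0xc3ec
word = 0xc3ec → big-endian bytes:
  [0]=0xc3  [1]=0xec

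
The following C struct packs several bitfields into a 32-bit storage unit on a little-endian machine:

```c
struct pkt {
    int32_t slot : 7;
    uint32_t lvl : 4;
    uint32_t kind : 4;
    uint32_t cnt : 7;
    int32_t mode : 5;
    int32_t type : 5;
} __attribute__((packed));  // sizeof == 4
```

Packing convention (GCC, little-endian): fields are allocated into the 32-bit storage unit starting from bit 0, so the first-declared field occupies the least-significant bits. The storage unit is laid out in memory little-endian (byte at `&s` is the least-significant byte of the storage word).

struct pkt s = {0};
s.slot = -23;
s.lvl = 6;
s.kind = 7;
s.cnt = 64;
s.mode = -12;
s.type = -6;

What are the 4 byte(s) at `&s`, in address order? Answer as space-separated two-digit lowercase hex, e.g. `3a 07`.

slot:7 = -23 → 0x69 << 0 → word 0x00000069
lvl:4 = 6 → 0x6 << 7 → word 0x00000369
kind:4 = 7 → 0x7 << 11 → word 0x00003b69
cnt:7 = 64 → 0x40 << 15 → word 0x00203b69
mode:5 = -12 → 0x14 << 22 → word 0x05203b69
type:5 = -6 → 0x1a << 27 → word 0xd5203b69
word = 0xd5203b69 → little-endian bytes:
  [0]=0x69  [1]=0x3b  [2]=0x20  [3]=0xd5

69 3b 20 d5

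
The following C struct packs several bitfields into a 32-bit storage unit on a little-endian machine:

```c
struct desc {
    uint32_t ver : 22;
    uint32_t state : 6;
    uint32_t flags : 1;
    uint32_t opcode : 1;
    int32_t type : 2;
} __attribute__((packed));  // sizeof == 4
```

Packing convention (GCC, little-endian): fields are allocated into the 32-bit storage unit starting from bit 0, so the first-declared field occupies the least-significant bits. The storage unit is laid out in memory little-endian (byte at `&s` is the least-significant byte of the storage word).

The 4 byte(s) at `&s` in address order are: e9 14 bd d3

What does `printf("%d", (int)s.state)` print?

14

[0]=0xe9 [1]=0x14 [2]=0xbd [3]=0xd3 (little-endian) → word 0xd3bd14e9
ver [0+:22] = (word>>0) & 0x3fffff = 4003049
state [22+:6] = (word>>22) & 0x3f = 14  ←
flags [28+:1] = (word>>28) & 0x1 = 1
opcode [29+:1] = (word>>29) & 0x1 = 0
type [30+:2] = (word>>30) & 0x3 = 3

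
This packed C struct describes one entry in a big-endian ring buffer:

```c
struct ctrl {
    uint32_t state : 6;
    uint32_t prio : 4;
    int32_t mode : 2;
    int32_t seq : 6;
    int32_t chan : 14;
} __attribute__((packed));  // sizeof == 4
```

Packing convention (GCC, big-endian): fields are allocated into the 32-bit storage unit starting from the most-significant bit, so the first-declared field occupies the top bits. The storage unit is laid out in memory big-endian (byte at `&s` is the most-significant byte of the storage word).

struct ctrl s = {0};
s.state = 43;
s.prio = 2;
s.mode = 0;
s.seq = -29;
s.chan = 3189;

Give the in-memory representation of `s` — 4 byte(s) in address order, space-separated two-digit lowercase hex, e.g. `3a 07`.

ac 88 cc 75

[26+:6] state=43 & 0x3f = 0x2b; word=0xac000000
[22+:4] prio=2 & 0xf = 0x2; word=0xac800000
[20+:2] mode=0 & 0x3 = 0x0; word=0xac800000
[14+:6] seq=-29 & 0x3f = 0x23; word=0xac88c000
[0+:14] chan=3189 & 0x3fff = 0xc75; word=0xac88cc75
word = 0xac88cc75 → big-endian bytes:
  [0]=0xac  [1]=0x88  [2]=0xcc  [3]=0x75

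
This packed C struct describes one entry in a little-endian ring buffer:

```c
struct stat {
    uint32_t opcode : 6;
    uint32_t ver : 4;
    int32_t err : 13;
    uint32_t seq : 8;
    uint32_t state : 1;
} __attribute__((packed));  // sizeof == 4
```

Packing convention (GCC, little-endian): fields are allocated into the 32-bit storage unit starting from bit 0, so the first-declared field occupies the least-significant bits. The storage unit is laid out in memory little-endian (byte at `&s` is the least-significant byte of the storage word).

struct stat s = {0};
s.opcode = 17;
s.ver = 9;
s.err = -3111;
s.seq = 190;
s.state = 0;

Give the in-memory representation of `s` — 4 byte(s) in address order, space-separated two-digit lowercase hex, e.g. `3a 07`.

[0+:6] opcode=17 & 0x3f = 0x11; word=0x00000011
[6+:4] ver=9 & 0xf = 0x9; word=0x00000251
[10+:13] err=-3111 & 0x1fff = 0x13d9; word=0x004f6651
[23+:8] seq=190 & 0xff = 0xbe; word=0x5f4f6651
[31+:1] state=0 & 0x1 = 0x0; word=0x5f4f6651
word = 0x5f4f6651 → little-endian bytes:
  [0]=0x51  [1]=0x66  [2]=0x4f  [3]=0x5f

51 66 4f 5f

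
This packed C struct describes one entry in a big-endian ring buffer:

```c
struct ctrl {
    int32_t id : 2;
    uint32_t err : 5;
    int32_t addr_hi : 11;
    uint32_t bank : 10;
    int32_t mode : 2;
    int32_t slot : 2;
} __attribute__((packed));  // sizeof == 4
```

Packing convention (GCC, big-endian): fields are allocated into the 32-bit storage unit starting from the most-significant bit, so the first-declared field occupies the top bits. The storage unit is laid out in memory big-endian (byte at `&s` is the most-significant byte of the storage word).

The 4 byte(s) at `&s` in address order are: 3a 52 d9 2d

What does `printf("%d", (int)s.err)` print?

[0]=0x3a [1]=0x52 [2]=0xd9 [3]=0x2d (big-endian) → word 0x3a52d92d
id:2 @ bit 30 → (0x3a52d92d>>30)&0x3 = 0x0
err:5 @ bit 25 → (0x3a52d92d>>25)&0x1f = 0x1d  ←
addr_hi:11 @ bit 14 → (0x3a52d92d>>14)&0x7ff = 0x14b
bank:10 @ bit 4 → (0x3a52d92d>>4)&0x3ff = 0x192
mode:2 @ bit 2 → (0x3a52d92d>>2)&0x3 = 0x3
slot:2 @ bit 0 → (0x3a52d92d>>0)&0x3 = 0x1

29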